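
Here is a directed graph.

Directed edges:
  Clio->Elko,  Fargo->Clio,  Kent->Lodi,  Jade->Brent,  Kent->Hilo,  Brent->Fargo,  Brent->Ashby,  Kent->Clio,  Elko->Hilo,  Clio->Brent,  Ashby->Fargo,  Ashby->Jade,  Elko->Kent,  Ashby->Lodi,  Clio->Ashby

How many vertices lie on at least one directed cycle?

A vertex is on a directed cycle iff it belongs to a strongly connected component of size ≥ 2 (or has a self-loop).
The vertices on cycles are {Clio, Elko, Jade, Kent, Ashby, Brent, Fargo} — 7 in total.

7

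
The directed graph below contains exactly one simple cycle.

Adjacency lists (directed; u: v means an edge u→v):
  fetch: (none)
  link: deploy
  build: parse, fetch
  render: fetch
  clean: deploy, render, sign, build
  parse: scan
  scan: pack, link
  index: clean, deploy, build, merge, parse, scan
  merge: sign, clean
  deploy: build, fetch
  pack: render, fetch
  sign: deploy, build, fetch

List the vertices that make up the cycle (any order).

DFS with gray/black marking from parse:
parse gray
  scan gray
    pack gray
      render gray
        fetch gray
        fetch black
      render black
      pack→fetch: fetch black — skip
    pack black
    link gray
      deploy gray
        build gray
          build→parse: parse is gray → back edge
Back edge closes the cycle parse → scan → link → deploy → build → parse; its vertices are {link, scan, build, parse, deploy}.

link, scan, build, parse, deploy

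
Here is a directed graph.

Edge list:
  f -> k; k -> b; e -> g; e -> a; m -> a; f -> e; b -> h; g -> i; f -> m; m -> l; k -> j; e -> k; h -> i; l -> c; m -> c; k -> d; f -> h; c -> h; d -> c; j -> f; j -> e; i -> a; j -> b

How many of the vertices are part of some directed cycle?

4

A vertex is on a directed cycle iff it belongs to a strongly connected component of size ≥ 2 (or has a self-loop).
The vertices on cycles are {e, f, j, k} — 4 in total.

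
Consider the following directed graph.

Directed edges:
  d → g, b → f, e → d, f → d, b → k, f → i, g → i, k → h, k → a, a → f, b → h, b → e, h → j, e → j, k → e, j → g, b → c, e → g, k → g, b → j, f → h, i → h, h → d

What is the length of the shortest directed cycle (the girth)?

4

For each vertex v, BFS finds the shortest path from v back to v.
The shortest such closed walk is j → g → i → h → j, length 4.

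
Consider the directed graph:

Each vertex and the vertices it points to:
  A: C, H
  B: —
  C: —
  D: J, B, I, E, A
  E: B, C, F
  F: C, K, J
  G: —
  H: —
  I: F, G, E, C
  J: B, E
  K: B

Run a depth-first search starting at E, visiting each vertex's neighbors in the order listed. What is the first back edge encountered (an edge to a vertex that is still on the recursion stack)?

DFS from E (visiting each vertex's neighbors in the order listed); mark gray on enter, black on exit:
E gray
  B gray
  B black
  C gray
  C black
  F gray
    F→C: C black — skip
    K gray
      K→B: B black — skip
    K black
    J gray
      J→B: B black — skip
      J→E: E is gray → back edge
First back edge: J → E.

J→E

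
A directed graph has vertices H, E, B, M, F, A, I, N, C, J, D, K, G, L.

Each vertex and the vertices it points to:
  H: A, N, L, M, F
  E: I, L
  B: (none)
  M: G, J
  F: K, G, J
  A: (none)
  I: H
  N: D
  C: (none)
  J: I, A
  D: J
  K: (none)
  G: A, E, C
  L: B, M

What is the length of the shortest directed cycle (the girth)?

For each vertex v, BFS finds the shortest path from v back to v.
The shortest such closed walk is H → M → J → I → H, length 4.

4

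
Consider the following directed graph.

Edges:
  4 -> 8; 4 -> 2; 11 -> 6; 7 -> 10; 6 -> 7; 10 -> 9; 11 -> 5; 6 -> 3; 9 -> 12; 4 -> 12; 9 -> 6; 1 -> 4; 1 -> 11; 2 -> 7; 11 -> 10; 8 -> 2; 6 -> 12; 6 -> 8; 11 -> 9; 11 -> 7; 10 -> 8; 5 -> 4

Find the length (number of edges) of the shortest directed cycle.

For each vertex v, BFS finds the shortest path from v back to v.
The shortest such closed walk is 9 → 6 → 7 → 10 → 9, length 4.

4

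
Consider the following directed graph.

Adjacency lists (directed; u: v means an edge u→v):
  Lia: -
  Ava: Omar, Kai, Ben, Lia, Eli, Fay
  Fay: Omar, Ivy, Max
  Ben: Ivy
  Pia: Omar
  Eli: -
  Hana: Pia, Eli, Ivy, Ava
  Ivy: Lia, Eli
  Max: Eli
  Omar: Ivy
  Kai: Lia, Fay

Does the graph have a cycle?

DFS with white/gray/black marking, starting from Hana:
Hana gray
  Pia gray
    Omar gray
      Ivy gray
        Lia gray
        Lia black
        Eli gray
        Eli black
      Ivy black
    Omar black
  Pia black
  Hana→Eli: Eli black — skip
  Hana→Ivy: Ivy black — skip
  Ava gray
    Ava→Omar: Omar black — skip
    Kai gray
      Kai→Lia: Lia black — skip
      Fay gray
        Fay→Omar: Omar black — skip
        Fay→Ivy: Ivy black — skip
        Max gray
          Max→Eli: Eli black — skip
        Max black
      Fay black
    Kai black
    Ben gray
      Ben→Ivy: Ivy black — skip
    Ben black
    Ava→Lia: Lia black — skip
    Ava→Eli: Eli black — skip
    Ava→Fay: Fay black — skip
  Ava black
Hana black
Every edge goes to a white or black vertex — no back edge, so the graph is acyclic.

No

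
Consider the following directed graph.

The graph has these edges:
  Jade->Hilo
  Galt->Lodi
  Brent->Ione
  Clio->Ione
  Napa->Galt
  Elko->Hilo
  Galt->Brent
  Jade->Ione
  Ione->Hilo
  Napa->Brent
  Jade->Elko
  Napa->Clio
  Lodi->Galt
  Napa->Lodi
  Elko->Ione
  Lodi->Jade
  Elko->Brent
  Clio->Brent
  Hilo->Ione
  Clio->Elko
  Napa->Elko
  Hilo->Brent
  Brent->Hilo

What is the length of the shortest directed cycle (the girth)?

For each vertex v, BFS finds the shortest path from v back to v.
The shortest such closed walk is Galt → Lodi → Galt, length 2.

2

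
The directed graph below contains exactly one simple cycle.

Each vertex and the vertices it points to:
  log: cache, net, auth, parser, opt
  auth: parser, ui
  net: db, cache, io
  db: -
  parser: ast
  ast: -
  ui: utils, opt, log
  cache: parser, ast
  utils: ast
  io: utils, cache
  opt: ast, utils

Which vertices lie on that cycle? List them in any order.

ui, log, auth

DFS with gray/black marking from auth:
auth gray
  parser gray
    ast gray
    ast black
  parser black
  ui gray
    utils gray
      utils→ast: ast black — skip
    utils black
    opt gray
      opt→ast: ast black — skip
      opt→utils: utils black — skip
    opt black
    log gray
      cache gray
        cache→parser: parser black — skip
        cache→ast: ast black — skip
      cache black
      net gray
        db gray
        db black
        net→cache: cache black — skip
        io gray
          io→utils: utils black — skip
          io→cache: cache black — skip
        io black
      net black
      log→auth: auth is gray → back edge
Back edge closes the cycle auth → ui → log → auth; its vertices are {ui, log, auth}.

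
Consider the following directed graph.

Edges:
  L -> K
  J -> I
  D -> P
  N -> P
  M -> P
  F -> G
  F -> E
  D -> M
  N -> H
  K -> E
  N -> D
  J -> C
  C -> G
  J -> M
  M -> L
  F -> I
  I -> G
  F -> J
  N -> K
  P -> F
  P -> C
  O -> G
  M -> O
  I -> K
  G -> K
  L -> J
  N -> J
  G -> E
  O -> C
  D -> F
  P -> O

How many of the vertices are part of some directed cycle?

5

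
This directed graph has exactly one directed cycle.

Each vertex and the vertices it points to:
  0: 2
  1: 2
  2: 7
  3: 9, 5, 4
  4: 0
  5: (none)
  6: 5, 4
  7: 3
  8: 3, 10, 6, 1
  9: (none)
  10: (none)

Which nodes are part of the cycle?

DFS with gray/black marking from 3:
3 gray
  9 gray
  9 black
  5 gray
  5 black
  4 gray
    0 gray
      2 gray
        7 gray
          7→3: 3 is gray → back edge
Back edge closes the cycle 3 → 4 → 0 → 2 → 7 → 3; its vertices are {0, 2, 3, 4, 7}.

0, 2, 3, 4, 7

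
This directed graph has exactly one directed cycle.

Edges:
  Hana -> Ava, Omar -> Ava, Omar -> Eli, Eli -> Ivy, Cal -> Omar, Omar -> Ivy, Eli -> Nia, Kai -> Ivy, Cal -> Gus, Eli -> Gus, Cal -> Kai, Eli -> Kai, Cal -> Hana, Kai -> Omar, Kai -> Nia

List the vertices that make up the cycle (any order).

Eli, Kai, Omar

DFS with gray/black marking from Omar:
Omar gray
  Ivy gray
  Ivy black
  Eli gray
    Nia gray
    Nia black
    Gus gray
    Gus black
    Eli→Ivy: Ivy black — skip
    Kai gray
      Kai→Omar: Omar is gray → back edge
Back edge closes the cycle Omar → Eli → Kai → Omar; its vertices are {Eli, Kai, Omar}.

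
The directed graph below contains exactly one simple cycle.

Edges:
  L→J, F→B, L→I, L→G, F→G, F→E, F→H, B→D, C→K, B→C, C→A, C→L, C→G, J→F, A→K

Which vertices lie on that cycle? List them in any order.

B, C, F, J, L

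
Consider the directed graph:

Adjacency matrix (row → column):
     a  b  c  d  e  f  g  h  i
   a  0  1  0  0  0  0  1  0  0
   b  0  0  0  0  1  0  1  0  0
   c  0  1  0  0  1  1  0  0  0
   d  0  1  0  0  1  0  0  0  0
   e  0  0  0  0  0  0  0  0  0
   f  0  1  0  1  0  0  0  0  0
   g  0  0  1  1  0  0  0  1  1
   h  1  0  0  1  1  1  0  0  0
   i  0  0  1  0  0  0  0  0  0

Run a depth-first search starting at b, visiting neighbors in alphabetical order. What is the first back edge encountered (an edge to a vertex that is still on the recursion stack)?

c->b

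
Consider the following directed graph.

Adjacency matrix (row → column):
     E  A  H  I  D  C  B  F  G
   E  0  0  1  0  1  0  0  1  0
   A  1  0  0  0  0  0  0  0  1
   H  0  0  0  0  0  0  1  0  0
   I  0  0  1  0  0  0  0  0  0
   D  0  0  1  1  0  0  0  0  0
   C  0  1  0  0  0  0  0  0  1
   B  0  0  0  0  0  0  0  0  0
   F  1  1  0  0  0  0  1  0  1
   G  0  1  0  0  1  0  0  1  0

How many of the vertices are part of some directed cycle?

4

A vertex is on a directed cycle iff it belongs to a strongly connected component of size ≥ 2 (or has a self-loop).
The vertices on cycles are {A, E, F, G} — 4 in total.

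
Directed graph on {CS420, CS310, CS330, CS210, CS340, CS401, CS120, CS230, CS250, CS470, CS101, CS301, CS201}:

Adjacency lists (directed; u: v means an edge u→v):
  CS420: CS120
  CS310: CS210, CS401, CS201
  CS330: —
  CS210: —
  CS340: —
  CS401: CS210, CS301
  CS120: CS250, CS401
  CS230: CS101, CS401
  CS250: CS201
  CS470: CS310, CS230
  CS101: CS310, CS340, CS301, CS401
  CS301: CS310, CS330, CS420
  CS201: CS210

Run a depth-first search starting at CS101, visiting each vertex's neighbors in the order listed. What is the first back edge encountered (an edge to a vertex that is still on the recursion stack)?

CS301->CS310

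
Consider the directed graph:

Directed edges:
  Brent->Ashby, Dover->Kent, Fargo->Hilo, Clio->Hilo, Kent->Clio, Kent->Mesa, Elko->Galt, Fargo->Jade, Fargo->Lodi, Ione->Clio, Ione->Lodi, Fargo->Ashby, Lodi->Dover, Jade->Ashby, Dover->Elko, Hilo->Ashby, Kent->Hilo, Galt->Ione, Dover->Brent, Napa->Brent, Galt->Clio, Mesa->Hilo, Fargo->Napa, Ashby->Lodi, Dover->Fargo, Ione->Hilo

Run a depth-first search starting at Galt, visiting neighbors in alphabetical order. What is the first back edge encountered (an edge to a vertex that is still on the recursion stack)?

Brent->Ashby

DFS from Galt (visiting neighbors in alphabetical order); mark gray on enter, black on exit:
Galt gray
  Clio gray
    Hilo gray
      Ashby gray
        Lodi gray
          Dover gray
            Brent gray
              Brent→Ashby: Ashby is gray → back edge
First back edge: Brent → Ashby.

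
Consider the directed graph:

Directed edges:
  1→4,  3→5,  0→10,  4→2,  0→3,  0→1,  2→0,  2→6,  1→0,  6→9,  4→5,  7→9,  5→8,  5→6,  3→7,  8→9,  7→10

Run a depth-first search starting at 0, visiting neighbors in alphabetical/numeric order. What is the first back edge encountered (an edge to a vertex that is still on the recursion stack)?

1→0

DFS from 0 (visiting neighbors in alphabetical/numeric order); mark gray on enter, black on exit:
0 gray
  1 gray
    1→0: 0 is gray → back edge
First back edge: 1 → 0.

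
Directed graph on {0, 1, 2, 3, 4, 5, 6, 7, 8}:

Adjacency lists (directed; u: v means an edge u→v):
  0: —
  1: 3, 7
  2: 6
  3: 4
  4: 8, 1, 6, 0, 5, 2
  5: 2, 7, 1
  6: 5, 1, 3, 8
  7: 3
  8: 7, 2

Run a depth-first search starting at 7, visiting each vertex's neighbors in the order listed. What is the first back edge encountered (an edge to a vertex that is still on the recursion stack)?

8->7

DFS from 7 (visiting each vertex's neighbors in the order listed); mark gray on enter, black on exit:
7 gray
  3 gray
    4 gray
      8 gray
        8→7: 7 is gray → back edge
First back edge: 8 → 7.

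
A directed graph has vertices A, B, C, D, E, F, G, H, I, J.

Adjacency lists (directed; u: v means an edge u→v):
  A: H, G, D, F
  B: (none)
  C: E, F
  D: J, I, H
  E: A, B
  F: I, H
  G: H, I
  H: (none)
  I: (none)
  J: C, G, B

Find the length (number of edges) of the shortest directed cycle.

For each vertex v, BFS finds the shortest path from v back to v.
The shortest such closed walk is J → C → E → A → D → J, length 5.

5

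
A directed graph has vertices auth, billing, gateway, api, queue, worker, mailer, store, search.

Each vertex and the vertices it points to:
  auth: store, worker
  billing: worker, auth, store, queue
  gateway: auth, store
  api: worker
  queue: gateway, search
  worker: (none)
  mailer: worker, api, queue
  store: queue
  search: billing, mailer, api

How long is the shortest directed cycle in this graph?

3

For each vertex v, BFS finds the shortest path from v back to v.
The shortest such closed walk is queue → search → billing → queue, length 3.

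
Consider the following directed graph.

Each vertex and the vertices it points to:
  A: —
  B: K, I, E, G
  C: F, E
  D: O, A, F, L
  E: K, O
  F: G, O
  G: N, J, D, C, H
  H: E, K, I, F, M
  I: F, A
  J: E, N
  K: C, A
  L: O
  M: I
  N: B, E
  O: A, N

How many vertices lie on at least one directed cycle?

14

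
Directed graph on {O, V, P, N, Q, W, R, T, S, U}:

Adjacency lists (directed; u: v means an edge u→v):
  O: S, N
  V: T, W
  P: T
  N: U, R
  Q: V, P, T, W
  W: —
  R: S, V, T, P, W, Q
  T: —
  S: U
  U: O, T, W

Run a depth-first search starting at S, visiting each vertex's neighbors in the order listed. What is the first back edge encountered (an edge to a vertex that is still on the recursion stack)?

O->S

DFS from S (visiting each vertex's neighbors in the order listed); mark gray on enter, black on exit:
S gray
  U gray
    O gray
      O→S: S is gray → back edge
First back edge: O → S.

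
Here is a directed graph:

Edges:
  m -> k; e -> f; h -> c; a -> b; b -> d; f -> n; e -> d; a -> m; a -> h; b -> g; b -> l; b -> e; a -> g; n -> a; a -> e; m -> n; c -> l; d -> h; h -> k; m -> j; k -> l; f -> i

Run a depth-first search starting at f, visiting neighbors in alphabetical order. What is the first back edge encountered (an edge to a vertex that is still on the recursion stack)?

DFS from f (visiting neighbors in alphabetical order); mark gray on enter, black on exit:
f gray
  i gray
  i black
  n gray
    a gray
      b gray
        d gray
          h gray
            c gray
              l gray
              l black
            c black
            k gray
              k→l: l black — skip
            k black
          h black
        d black
        e gray
          e→d: d black — skip
          e→f: f is gray → back edge
First back edge: e → f.

e→f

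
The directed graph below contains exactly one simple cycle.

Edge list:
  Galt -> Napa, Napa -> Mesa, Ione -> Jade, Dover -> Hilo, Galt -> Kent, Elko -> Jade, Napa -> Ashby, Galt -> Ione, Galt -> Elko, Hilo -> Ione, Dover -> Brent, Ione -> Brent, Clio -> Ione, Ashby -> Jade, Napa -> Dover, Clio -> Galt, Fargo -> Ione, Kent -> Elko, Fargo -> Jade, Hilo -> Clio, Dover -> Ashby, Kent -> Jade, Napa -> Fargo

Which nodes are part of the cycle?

DFS with gray/black marking from Galt:
Galt gray
  Kent gray
    Jade gray
    Jade black
    Elko gray
      Elko→Jade: Jade black — skip
    Elko black
  Kent black
  Ione gray
    Brent gray
    Brent black
    Ione→Jade: Jade black — skip
  Ione black
  Napa gray
    Fargo gray
      Fargo→Jade: Jade black — skip
      Fargo→Ione: Ione black — skip
    Fargo black
    Dover gray
      Ashby gray
        Ashby→Jade: Jade black — skip
      Ashby black
      Dover→Brent: Brent black — skip
      Hilo gray
        Clio gray
          Clio→Ione: Ione black — skip
          Clio→Galt: Galt is gray → back edge
Back edge closes the cycle Galt → Napa → Dover → Hilo → Clio → Galt; its vertices are {Clio, Galt, Hilo, Napa, Dover}.

Clio, Galt, Hilo, Napa, Dover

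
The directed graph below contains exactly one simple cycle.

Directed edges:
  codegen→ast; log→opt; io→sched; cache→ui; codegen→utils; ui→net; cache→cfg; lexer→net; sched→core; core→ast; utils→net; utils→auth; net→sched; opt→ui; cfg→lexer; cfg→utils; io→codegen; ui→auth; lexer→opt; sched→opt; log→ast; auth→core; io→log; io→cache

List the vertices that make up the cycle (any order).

ui, net, opt, sched

DFS with gray/black marking from sched:
sched gray
  core gray
    ast gray
    ast black
  core black
  opt gray
    ui gray
      auth gray
        auth→core: core black — skip
      auth black
      net gray
        net→sched: sched is gray → back edge
Back edge closes the cycle sched → opt → ui → net → sched; its vertices are {ui, net, opt, sched}.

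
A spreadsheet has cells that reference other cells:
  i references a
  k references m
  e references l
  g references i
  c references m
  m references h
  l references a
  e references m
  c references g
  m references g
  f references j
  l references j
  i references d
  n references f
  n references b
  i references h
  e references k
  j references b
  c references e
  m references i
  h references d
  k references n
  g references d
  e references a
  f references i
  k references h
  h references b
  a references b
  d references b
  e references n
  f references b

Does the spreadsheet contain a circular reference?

DFS with white/gray/black marking, starting from l:
l gray
  j gray
    b gray
    b black
  j black
  a gray
    a→b: b black — skip
  a black
l black
c gray
  m gray
    i gray
      h gray
        d gray
          d→b: b black — skip
        d black
        h→b: b black — skip
      h black
      i→d: d black — skip
      i→a: a black — skip
    i black
    m→h: h black — skip
    g gray
      g→i: i black — skip
      g→d: d black — skip
    g black
  m black
  c→g: g black — skip
  e gray
    e→l: l black — skip
    e→a: a black — skip
    e→m: m black — skip
    k gray
      k→m: m black — skip
      k→h: h black — skip
      n gray
        f gray
          f→b: b black — skip
          f→i: i black — skip
          f→j: j black — skip
        f black
        n→b: b black — skip
      n black
    k black
    e→n: n black — skip
  e black
c black
Every edge goes to a white or black vertex — no back edge, so the graph is acyclic.

No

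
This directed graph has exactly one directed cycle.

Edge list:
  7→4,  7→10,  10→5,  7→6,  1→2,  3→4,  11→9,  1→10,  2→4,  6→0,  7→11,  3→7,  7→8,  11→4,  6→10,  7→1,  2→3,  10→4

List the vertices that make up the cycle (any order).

DFS with gray/black marking from 7:
7 gray
  11 gray
    9 gray
    9 black
    4 gray
    4 black
  11 black
  6 gray
    10 gray
      5 gray
      5 black
      10→4: 4 black — skip
    10 black
    0 gray
    0 black
  6 black
  7→10: 10 black — skip
  7→4: 4 black — skip
  1 gray
    2 gray
      2→4: 4 black — skip
      3 gray
        3→7: 7 is gray → back edge
Back edge closes the cycle 7 → 1 → 2 → 3 → 7; its vertices are {1, 2, 3, 7}.

1, 2, 3, 7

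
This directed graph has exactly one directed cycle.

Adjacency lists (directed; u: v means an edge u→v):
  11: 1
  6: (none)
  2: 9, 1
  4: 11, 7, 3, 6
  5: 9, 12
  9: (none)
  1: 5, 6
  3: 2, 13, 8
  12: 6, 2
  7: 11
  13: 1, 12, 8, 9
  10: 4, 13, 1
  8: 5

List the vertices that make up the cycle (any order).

1, 2, 5, 12

DFS with gray/black marking from 12:
12 gray
  6 gray
  6 black
  2 gray
    9 gray
    9 black
    1 gray
      5 gray
        5→9: 9 black — skip
        5→12: 12 is gray → back edge
Back edge closes the cycle 12 → 2 → 1 → 5 → 12; its vertices are {1, 2, 5, 12}.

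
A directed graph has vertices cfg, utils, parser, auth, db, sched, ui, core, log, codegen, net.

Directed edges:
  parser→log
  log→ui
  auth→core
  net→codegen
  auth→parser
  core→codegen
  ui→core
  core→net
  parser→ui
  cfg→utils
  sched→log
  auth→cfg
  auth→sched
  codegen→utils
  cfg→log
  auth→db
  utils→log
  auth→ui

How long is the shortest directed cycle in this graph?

5

For each vertex v, BFS finds the shortest path from v back to v.
The shortest such closed walk is core → codegen → utils → log → ui → core, length 5.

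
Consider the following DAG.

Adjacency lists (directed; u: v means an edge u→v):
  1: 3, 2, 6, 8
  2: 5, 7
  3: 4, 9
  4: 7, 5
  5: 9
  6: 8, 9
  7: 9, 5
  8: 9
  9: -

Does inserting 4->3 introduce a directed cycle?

Yes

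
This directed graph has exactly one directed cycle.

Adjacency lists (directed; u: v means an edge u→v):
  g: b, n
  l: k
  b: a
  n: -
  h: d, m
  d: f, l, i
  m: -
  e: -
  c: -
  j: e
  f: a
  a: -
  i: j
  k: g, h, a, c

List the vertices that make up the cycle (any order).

d, h, k, l

DFS with gray/black marking from h:
h gray
  d gray
    f gray
      a gray
      a black
    f black
    l gray
      k gray
        g gray
          b gray
            b→a: a black — skip
          b black
          n gray
          n black
        g black
        k→h: h is gray → back edge
Back edge closes the cycle h → d → l → k → h; its vertices are {d, h, k, l}.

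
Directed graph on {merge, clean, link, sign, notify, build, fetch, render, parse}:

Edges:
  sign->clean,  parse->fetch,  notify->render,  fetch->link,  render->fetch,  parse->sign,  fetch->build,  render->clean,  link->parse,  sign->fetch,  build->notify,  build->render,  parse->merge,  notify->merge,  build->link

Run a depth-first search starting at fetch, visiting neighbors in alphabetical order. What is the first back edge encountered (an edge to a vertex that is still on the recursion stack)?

DFS from fetch (visiting neighbors in alphabetical order); mark gray on enter, black on exit:
fetch gray
  build gray
    link gray
      parse gray
        parse→fetch: fetch is gray → back edge
First back edge: parse → fetch.

parse->fetch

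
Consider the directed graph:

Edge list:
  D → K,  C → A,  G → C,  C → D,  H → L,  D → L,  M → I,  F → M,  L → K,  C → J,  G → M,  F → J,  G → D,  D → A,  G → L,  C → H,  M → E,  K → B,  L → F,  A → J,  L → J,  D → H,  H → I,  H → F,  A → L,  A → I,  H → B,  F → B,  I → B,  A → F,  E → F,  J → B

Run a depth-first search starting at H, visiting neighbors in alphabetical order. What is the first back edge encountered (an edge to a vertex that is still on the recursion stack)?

DFS from H (visiting neighbors in alphabetical order); mark gray on enter, black on exit:
H gray
  B gray
  B black
  F gray
    F→B: B black — skip
    J gray
      J→B: B black — skip
    J black
    M gray
      E gray
        E→F: F is gray → back edge
First back edge: E → F.

E->F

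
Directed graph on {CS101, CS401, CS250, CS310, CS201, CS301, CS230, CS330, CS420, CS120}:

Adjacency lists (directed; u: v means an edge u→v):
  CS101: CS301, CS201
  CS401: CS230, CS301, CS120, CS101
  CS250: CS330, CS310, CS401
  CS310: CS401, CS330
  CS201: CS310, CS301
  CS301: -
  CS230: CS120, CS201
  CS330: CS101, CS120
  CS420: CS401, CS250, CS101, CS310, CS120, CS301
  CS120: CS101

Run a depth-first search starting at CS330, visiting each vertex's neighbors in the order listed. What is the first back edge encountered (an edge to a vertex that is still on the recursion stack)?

CS120->CS101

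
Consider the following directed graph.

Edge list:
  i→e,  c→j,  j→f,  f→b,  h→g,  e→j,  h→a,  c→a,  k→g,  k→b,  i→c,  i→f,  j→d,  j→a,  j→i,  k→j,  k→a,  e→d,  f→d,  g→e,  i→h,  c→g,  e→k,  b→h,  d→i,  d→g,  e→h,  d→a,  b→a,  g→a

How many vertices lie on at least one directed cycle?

A vertex is on a directed cycle iff it belongs to a strongly connected component of size ≥ 2 (or has a self-loop).
The vertices on cycles are {b, c, d, e, f, g, h, i, j, k} — 10 in total.

10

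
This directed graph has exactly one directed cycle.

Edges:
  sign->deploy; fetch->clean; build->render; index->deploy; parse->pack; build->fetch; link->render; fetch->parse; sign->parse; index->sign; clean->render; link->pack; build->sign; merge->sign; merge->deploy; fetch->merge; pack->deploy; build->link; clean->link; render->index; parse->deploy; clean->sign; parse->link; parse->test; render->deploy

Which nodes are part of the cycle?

DFS with gray/black marking from parse:
parse gray
  link gray
    pack gray
      deploy gray
      deploy black
    pack black
    render gray
      render→deploy: deploy black — skip
      index gray
        index→deploy: deploy black — skip
        sign gray
          sign→parse: parse is gray → back edge
Back edge closes the cycle parse → link → render → index → sign → parse; its vertices are {link, sign, index, parse, render}.

link, sign, index, parse, render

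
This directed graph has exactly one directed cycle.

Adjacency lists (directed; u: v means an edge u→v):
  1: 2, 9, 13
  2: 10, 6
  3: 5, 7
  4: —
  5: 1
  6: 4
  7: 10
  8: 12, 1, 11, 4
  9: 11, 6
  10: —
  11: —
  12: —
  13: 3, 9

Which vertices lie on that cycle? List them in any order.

1, 3, 5, 13

DFS with gray/black marking from 1:
1 gray
  2 gray
    10 gray
    10 black
    6 gray
      4 gray
      4 black
    6 black
  2 black
  9 gray
    11 gray
    11 black
    9→6: 6 black — skip
  9 black
  13 gray
    3 gray
      5 gray
        5→1: 1 is gray → back edge
Back edge closes the cycle 1 → 13 → 3 → 5 → 1; its vertices are {1, 3, 5, 13}.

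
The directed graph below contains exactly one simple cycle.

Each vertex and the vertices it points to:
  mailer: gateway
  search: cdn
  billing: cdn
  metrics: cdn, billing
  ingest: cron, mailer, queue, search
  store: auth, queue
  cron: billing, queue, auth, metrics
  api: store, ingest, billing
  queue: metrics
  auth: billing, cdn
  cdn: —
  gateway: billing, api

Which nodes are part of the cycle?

api, ingest, mailer, gateway

DFS with gray/black marking from api:
api gray
  store gray
    auth gray
      billing gray
        cdn gray
        cdn black
      billing black
      auth→cdn: cdn black — skip
    auth black
    queue gray
      metrics gray
        metrics→cdn: cdn black — skip
        metrics→billing: billing black — skip
      metrics black
    queue black
  store black
  ingest gray
    cron gray
      cron→billing: billing black — skip
      cron→queue: queue black — skip
      cron→auth: auth black — skip
      cron→metrics: metrics black — skip
    cron black
    mailer gray
      gateway gray
        gateway→billing: billing black — skip
        gateway→api: api is gray → back edge
Back edge closes the cycle api → ingest → mailer → gateway → api; its vertices are {api, ingest, mailer, gateway}.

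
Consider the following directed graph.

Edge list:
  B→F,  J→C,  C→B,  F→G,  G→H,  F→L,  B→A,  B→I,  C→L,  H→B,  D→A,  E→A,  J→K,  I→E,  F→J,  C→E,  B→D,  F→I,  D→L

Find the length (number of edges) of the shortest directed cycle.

4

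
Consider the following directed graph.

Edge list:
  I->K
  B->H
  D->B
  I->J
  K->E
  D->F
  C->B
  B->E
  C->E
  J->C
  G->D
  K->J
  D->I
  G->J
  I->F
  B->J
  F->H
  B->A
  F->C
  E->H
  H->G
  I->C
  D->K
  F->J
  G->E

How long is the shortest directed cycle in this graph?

For each vertex v, BFS finds the shortest path from v back to v.
The shortest such closed walk is B → J → C → B, length 3.

3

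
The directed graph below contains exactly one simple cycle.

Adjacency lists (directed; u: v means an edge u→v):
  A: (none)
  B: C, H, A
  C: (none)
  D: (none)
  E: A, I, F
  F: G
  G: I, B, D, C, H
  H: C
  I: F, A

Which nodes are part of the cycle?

F, G, I

DFS with gray/black marking from I:
I gray
  F gray
    G gray
      G→I: I is gray → back edge
Back edge closes the cycle I → F → G → I; its vertices are {F, G, I}.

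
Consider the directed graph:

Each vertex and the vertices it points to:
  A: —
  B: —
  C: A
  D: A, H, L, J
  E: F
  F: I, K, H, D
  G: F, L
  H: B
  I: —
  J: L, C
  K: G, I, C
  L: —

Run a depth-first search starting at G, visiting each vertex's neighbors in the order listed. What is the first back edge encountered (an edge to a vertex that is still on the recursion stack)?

K→G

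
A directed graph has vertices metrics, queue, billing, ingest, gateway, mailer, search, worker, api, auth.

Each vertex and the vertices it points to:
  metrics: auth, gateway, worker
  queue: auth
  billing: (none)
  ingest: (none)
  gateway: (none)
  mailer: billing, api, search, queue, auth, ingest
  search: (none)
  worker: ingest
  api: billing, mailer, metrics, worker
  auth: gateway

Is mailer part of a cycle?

mailer is on a cycle iff mailer can reach itself via ≥1 edge.
mailer → api → mailer — yes.

Yes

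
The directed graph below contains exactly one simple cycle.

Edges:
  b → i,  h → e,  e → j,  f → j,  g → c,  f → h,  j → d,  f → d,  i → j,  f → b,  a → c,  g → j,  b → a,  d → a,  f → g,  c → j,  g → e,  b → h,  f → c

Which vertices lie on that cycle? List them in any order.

DFS with gray/black marking from d:
d gray
  a gray
    c gray
      j gray
        j→d: d is gray → back edge
Back edge closes the cycle d → a → c → j → d; its vertices are {a, c, d, j}.

a, c, d, j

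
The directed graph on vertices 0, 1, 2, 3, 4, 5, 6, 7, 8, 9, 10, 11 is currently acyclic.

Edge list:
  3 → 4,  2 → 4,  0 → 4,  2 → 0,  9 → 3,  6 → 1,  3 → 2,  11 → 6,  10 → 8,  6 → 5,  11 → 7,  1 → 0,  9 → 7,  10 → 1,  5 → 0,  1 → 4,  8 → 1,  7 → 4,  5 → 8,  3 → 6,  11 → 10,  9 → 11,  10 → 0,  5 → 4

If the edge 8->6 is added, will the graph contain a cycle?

Yes

Adding 8→6 creates a cycle iff 6 can already reach 8.
Path from 6: 6 → 5 → 8.
So 6 → … → 8 → 6 is a cycle.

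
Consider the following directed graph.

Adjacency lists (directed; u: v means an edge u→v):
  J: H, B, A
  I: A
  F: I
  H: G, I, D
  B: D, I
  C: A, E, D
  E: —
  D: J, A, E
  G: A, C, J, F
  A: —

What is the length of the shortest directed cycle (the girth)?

For each vertex v, BFS finds the shortest path from v back to v.
The shortest such closed walk is G → J → H → G, length 3.

3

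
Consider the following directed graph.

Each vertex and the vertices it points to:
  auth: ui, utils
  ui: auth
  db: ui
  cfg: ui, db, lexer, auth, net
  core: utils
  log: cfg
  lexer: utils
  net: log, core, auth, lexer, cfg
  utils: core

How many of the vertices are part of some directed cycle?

A vertex is on a directed cycle iff it belongs to a strongly connected component of size ≥ 2 (or has a self-loop).
The vertices on cycles are {ui, cfg, log, net, auth, core, utils} — 7 in total.

7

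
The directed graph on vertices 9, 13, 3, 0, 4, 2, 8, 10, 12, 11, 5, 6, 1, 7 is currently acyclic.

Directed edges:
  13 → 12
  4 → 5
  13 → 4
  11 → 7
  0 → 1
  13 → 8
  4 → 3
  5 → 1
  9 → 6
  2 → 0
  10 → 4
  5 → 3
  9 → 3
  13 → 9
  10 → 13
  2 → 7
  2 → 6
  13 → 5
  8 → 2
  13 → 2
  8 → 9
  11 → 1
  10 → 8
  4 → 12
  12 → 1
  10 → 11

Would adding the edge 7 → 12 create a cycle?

No

Adding 7→12 creates a cycle iff 12 can already reach 7.
Explore from 12: no path reaches 7. The graph stays acyclic.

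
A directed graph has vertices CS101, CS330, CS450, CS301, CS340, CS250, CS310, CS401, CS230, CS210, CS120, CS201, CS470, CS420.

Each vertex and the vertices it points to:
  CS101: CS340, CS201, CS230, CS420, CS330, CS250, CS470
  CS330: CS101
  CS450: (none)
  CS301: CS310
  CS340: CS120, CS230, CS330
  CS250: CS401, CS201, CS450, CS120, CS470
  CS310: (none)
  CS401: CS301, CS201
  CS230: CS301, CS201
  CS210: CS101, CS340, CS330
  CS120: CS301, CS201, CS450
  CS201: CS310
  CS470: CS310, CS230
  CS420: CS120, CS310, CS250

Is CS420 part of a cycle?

CS420 lies on a cycle iff there is a path from CS420 back to itself.
Exploring from CS420, it never reaches itself; equivalently, its strongly connected component is a singleton.

No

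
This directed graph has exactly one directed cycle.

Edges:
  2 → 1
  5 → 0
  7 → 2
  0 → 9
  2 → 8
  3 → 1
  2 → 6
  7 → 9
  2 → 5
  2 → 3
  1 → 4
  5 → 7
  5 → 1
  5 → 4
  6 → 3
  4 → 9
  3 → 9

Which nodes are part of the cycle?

2, 5, 7

DFS with gray/black marking from 2:
2 gray
  8 gray
  8 black
  6 gray
    3 gray
      1 gray
        4 gray
          9 gray
          9 black
        4 black
      1 black
      3→9: 9 black — skip
    3 black
  6 black
  5 gray
    7 gray
      7→9: 9 black — skip
      7→2: 2 is gray → back edge
Back edge closes the cycle 2 → 5 → 7 → 2; its vertices are {2, 5, 7}.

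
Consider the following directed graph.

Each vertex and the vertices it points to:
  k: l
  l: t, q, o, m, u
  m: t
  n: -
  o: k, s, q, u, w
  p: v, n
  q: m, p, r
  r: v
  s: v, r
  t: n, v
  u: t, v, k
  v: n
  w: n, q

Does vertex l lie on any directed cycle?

Yes

l is on a cycle iff l can reach itself via ≥1 edge.
l → o → k → l — yes.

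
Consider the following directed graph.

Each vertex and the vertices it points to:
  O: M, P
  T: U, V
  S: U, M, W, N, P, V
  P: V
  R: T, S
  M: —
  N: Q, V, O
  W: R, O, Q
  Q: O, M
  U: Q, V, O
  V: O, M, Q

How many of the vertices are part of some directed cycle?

A vertex is on a directed cycle iff it belongs to a strongly connected component of size ≥ 2 (or has a self-loop).
The vertices on cycles are {O, P, Q, R, S, V, W} — 7 in total.

7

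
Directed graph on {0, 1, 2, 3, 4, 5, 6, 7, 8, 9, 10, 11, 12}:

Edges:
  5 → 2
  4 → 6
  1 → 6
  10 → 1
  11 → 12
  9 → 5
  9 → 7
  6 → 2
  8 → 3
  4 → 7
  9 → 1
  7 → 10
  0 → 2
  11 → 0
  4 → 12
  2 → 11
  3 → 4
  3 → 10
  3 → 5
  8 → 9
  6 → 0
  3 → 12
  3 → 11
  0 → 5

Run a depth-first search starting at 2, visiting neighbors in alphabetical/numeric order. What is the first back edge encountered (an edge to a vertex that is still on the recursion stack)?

0→2

DFS from 2 (visiting neighbors in alphabetical/numeric order); mark gray on enter, black on exit:
2 gray
  11 gray
    0 gray
      0→2: 2 is gray → back edge
First back edge: 0 → 2.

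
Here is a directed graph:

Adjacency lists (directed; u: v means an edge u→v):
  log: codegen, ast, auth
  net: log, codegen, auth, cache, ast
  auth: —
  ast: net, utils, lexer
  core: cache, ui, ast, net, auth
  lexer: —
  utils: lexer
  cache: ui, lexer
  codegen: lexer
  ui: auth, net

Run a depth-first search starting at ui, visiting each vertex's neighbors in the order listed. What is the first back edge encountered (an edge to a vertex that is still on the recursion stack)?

ast→net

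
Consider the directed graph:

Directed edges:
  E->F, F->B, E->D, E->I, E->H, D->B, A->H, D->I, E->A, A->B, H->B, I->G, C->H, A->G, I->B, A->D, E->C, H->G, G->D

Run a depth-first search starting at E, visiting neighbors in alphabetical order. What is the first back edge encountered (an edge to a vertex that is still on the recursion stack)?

DFS from E (visiting neighbors in alphabetical order); mark gray on enter, black on exit:
E gray
  A gray
    B gray
    B black
    D gray
      D→B: B black — skip
      I gray
        I→B: B black — skip
        G gray
          G→D: D is gray → back edge
First back edge: G → D.

G->D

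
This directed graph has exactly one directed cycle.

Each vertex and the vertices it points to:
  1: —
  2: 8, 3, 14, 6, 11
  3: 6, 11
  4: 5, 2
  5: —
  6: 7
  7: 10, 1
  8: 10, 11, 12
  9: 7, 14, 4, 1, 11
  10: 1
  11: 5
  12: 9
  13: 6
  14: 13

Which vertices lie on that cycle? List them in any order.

2, 4, 8, 9, 12

DFS with gray/black marking from 9:
9 gray
  7 gray
    10 gray
      1 gray
      1 black
    10 black
    7→1: 1 black — skip
  7 black
  14 gray
    13 gray
      6 gray
        6→7: 7 black — skip
      6 black
    13 black
  14 black
  4 gray
    5 gray
    5 black
    2 gray
      8 gray
        8→10: 10 black — skip
        11 gray
          11→5: 5 black — skip
        11 black
        12 gray
          12→9: 9 is gray → back edge
Back edge closes the cycle 9 → 4 → 2 → 8 → 12 → 9; its vertices are {2, 4, 8, 9, 12}.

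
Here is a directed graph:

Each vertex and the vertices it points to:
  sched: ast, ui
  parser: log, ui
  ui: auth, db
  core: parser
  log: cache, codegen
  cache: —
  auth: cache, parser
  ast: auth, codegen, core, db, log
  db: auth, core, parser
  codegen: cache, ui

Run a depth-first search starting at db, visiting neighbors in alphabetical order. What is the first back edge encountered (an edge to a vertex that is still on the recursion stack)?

DFS from db (visiting neighbors in alphabetical order); mark gray on enter, black on exit:
db gray
  auth gray
    cache gray
    cache black
    parser gray
      log gray
        log→cache: cache black — skip
        codegen gray
          codegen→cache: cache black — skip
          ui gray
            ui→auth: auth is gray → back edge
First back edge: ui → auth.

ui→auth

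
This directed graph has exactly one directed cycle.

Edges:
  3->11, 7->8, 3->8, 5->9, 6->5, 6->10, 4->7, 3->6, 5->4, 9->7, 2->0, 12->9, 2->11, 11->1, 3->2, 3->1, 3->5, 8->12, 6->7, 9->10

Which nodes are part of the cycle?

DFS with gray/black marking from 8:
8 gray
  12 gray
    9 gray
      7 gray
        7→8: 8 is gray → back edge
Back edge closes the cycle 8 → 12 → 9 → 7 → 8; its vertices are {7, 8, 9, 12}.

7, 8, 9, 12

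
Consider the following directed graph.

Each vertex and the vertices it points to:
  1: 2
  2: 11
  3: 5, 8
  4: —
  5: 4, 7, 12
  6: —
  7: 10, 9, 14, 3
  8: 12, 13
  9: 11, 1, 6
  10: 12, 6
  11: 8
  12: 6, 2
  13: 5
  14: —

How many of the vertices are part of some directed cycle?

11

A vertex is on a directed cycle iff it belongs to a strongly connected component of size ≥ 2 (or has a self-loop).
The vertices on cycles are {1, 2, 3, 5, 7, 8, 9, 10, 11, 12, 13} — 11 in total.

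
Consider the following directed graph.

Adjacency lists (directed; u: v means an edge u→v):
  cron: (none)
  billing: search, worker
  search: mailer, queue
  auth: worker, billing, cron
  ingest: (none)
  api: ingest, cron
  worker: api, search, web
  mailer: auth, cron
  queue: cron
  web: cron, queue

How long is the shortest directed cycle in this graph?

4

For each vertex v, BFS finds the shortest path from v back to v.
The shortest such closed walk is worker → search → mailer → auth → worker, length 4.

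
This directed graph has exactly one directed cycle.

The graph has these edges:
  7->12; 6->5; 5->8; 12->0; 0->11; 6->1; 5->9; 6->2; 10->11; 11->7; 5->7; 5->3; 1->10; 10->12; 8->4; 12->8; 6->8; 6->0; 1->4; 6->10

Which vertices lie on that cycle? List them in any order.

0, 7, 11, 12

DFS with gray/black marking from 0:
0 gray
  11 gray
    7 gray
      12 gray
        12→0: 0 is gray → back edge
Back edge closes the cycle 0 → 11 → 7 → 12 → 0; its vertices are {0, 7, 11, 12}.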